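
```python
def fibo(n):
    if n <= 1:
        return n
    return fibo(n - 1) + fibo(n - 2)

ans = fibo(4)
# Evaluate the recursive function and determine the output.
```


fibo(4)
= fibo(3) + fibo(2)
= (fibo(2) + fibo(1)) + fibo(2)
Computing bottom-up: fibo(0)=0, fibo(1)=1, fibo(2)=1, fibo(3)=2, fibo(4)=3
= 3


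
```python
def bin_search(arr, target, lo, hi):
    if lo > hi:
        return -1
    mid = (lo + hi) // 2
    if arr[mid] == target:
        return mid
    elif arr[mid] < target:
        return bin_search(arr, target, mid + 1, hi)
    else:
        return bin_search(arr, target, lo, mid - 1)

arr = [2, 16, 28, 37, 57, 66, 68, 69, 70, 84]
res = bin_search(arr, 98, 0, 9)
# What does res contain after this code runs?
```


bin_search(arr, 98, 0, 9)
lo=0, hi=9, mid=4, arr[mid]=57
57 < 98, search right half
lo=5, hi=9, mid=7, arr[mid]=69
69 < 98, search right half
lo=8, hi=9, mid=8, arr[mid]=70
70 < 98, search right half
lo=9, hi=9, mid=9, arr[mid]=84
84 < 98, search right half
lo > hi, target not found, return -1
= -1


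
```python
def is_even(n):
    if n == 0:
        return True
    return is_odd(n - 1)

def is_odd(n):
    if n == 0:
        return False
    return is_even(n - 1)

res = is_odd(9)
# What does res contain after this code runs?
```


is_odd(9)
= is_even(8)
= is_odd(7)
= is_even(6)
= is_odd(5)
= is_even(4)
= is_odd(3)
= is_even(2)
= is_odd(1)
= is_even(0)
n == 0: return True
= True


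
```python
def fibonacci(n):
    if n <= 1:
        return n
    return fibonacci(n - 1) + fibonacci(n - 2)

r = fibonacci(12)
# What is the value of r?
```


fibonacci(12)
= fibonacci(11) + fibonacci(10)
= (fibonacci(10) + fibonacci(9)) + fibonacci(10)
Computing bottom-up: fibonacci(0)=0, fibonacci(1)=1, fibonacci(2)=1, fibonacci(3)=2, fibonacci(4)=3, fibonacci(5)=5, fibonacci(6)=8, fibonacci(7)=13, fibonacci(8)=21, fibonacci(9)=34, fibonacci(10)=55, fibonacci(11)=89, fibonacci(12)=144
= 144


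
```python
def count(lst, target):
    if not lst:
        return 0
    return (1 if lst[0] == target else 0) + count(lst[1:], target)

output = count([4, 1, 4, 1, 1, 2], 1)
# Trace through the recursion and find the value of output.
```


count([4, 1, 4, 1, 1, 2], 1)
lst[0]=4 != 1: 0 + count([1, 4, 1, 1, 2], 1)
lst[0]=1 == 1: 1 + count([4, 1, 1, 2], 1)
lst[0]=4 != 1: 0 + count([1, 1, 2], 1)
lst[0]=1 == 1: 1 + count([1, 2], 1)
lst[0]=1 == 1: 1 + count([2], 1)
lst[0]=2 != 1: 0 + count([], 1)
= 3


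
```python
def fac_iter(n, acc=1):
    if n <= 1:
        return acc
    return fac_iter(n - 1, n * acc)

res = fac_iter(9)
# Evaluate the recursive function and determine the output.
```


fac_iter(9, 1)
= fac_iter(8, 9 * 1) = fac_iter(8, 9)
= fac_iter(7, 8 * 9) = fac_iter(7, 72)
= fac_iter(6, 7 * 72) = fac_iter(6, 504)
= fac_iter(5, 6 * 504) = fac_iter(5, 3024)
= fac_iter(4, 5 * 3024) = fac_iter(4, 15120)
= fac_iter(3, 4 * 15120) = fac_iter(3, 60480)
= fac_iter(2, 3 * 60480) = fac_iter(2, 181440)
= fac_iter(1, 2 * 181440) = fac_iter(1, 362880)
n <= 1, return acc = 362880


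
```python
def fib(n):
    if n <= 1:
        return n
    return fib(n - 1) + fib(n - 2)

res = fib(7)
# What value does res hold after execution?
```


fib(7)
= fib(6) + fib(5)
= (fib(5) + fib(4)) + fib(5)
Computing bottom-up: fib(0)=0, fib(1)=1, fib(2)=1, fib(3)=2, fib(4)=3, fib(5)=5, fib(6)=8, fib(7)=13
= 13


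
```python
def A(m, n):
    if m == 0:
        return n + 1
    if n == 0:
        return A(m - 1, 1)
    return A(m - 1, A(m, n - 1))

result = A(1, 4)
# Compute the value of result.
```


A(1, 4)
= A(0, A(1, 3))
First compute A(1, 3) = 5
= A(0, 5)
= 6


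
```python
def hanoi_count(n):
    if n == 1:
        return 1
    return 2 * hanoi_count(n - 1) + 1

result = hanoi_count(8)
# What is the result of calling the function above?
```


hanoi_count(8)
= 2 * hanoi_count(7) + 1
= 2 * (2 * hanoi_count(6) + 1) + 1
= 2 * (2 * (2 * hanoi_count(5) + 1) + 1) + 1
= 2 * (2 * (2 * (2 * hanoi_count(4) + 1) + 1) + 1) + 1
= 2 * (2 * (2 * (2 * (2 * hanoi_count(3) + 1) + 1) + 1) + 1) + 1
= 2 * (2 * (2 * (2 * (2 * (2 * hanoi_count(2) + 1) + 1) + 1) + 1) + 1) + 1
= 2 * (2 * (2 * (2 * (2 * (2 * (2 * hanoi_count(1) + 1) + 1) + 1) + 1) + 1) + 1) + 1
Now compute bottom-up:
hanoi_count(1) = 1
hanoi_count(2) = 2 * 1 + 1 = 3
hanoi_count(3) = 2 * 3 + 1 = 7
hanoi_count(4) = 2 * 7 + 1 = 15
hanoi_count(5) = 2 * 15 + 1 = 31
hanoi_count(6) = 2 * 31 + 1 = 63
hanoi_count(7) = 2 * 63 + 1 = 127
hanoi_count(8) = 2 * 127 + 1 = 255
= 255


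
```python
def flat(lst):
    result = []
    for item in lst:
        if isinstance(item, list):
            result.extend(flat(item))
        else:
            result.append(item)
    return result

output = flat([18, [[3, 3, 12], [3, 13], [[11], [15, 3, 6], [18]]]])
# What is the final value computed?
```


flat([18, [[3, 3, 12], [3, 13], [[11], [15, 3, 6], [18]]]])
Processing each element:
  18 is not a list -> append 18
  [[3, 3, 12], [3, 13], [[11], [15, 3, 6], [18]]] is a list -> flat recursively -> [3, 3, 12, 3, 13, 11, 15, 3, 6, 18]
= [18, 3, 3, 12, 3, 13, 11, 15, 3, 6, 18]


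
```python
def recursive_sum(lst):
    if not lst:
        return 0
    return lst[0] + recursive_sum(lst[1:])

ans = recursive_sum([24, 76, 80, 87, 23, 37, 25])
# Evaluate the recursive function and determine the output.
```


recursive_sum([24, 76, 80, 87, 23, 37, 25])
= 24 + recursive_sum([76, 80, 87, 23, 37, 25])
= 24 + 76 + recursive_sum([80, 87, 23, 37, 25])
= 24 + 76 + 80 + recursive_sum([87, 23, 37, 25])
= 24 + 76 + 80 + 87 + recursive_sum([23, 37, 25])
= 24 + 76 + 80 + 87 + 23 + recursive_sum([37, 25])
= 24 + 76 + 80 + 87 + 23 + 37 + recursive_sum([25])
= 24 + 76 + 80 + 87 + 23 + 37 + 25 + recursive_sum([])
= 24 + 76 + 80 + 87 + 23 + 37 + 25 + 0
= 352


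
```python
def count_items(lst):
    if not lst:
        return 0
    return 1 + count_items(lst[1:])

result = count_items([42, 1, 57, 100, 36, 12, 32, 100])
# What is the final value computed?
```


count_items([42, 1, 57, 100, 36, 12, 32, 100])
= 1 + count_items([1, 57, 100, 36, 12, 32, 100])
= 1 + 1 + count_items([57, 100, 36, 12, 32, 100])
= 1 + 1 + 1 + count_items([100, 36, 12, 32, 100])
= 1 + 1 + 1 + 1 + count_items([36, 12, 32, 100])
= 1 + 1 + 1 + 1 + 1 + count_items([12, 32, 100])
= 1 + 1 + 1 + 1 + 1 + 1 + count_items([32, 100])
= 1 + 1 + 1 + 1 + 1 + 1 + 1 + count_items([100])
= 1 + 1 + 1 + 1 + 1 + 1 + 1 + 1 + count_items([])
= 1 + 1 + 1 + 1 + 1 + 1 + 1 + 1 + 0
= 8


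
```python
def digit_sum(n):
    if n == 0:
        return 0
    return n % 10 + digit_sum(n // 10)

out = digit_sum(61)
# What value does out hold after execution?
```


digit_sum(61)
= 1 + digit_sum(6)
= 1 + 6 + digit_sum(0)
= 1 + 6 + 0
= 7


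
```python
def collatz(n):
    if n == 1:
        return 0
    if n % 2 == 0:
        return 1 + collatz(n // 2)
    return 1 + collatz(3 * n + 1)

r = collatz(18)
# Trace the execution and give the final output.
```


collatz(18)
18 is even -> collatz(9)
9 is odd -> 3*9+1 = 28 -> collatz(28)
28 is even -> collatz(14)
14 is even -> collatz(7)
7 is odd -> 3*7+1 = 22 -> collatz(22)
22 is even -> collatz(11)
11 is odd -> 3*11+1 = 34 -> collatz(34)
34 is even -> collatz(17)
17 is odd -> 3*17+1 = 52 -> collatz(52)
52 is even -> collatz(26)
26 is even -> collatz(13)
13 is odd -> 3*13+1 = 40 -> collatz(40)
40 is even -> collatz(20)
20 is even -> collatz(10)
10 is even -> collatz(5)
5 is odd -> 3*5+1 = 16 -> collatz(16)
16 is even -> collatz(8)
8 is even -> collatz(4)
4 is even -> collatz(2)
2 is even -> collatz(1)
Reached 1 after 20 steps
= 20


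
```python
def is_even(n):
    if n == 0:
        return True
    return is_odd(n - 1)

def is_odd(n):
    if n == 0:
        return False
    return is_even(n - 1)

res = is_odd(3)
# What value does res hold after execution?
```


is_odd(3)
= is_even(2)
= is_odd(1)
= is_even(0)
n == 0: return True
= True


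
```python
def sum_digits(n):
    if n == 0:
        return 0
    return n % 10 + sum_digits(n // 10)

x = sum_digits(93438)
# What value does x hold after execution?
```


sum_digits(93438)
= 8 + sum_digits(9343)
= 8 + 3 + sum_digits(934)
= 8 + 3 + 4 + sum_digits(93)
= 8 + 3 + 4 + 3 + sum_digits(9)
= 8 + 3 + 4 + 3 + 9 + sum_digits(0)
= 8 + 3 + 4 + 3 + 9 + 0
= 27


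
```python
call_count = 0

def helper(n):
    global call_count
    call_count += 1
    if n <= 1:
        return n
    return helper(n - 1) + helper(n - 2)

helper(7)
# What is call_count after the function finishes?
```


helper(7) calls helper(6) and helper(5); each non-base call branches into two more.
Let C(k) = total number of calls made by helper(k), including the call to helper(k) itself.
Base cases: C(0) = 1, C(1) = 1
Recurrence: C(k) = 1 + C(k-1) + C(k-2)
  C(2) = 1 + C(1) + C(0) = 1 + 1 + 1 = 3
  C(3) = 1 + C(2) + C(1) = 1 + 3 + 1 = 5
  C(4) = 1 + C(3) + C(2) = 1 + 5 + 3 = 9
  C(5) = 1 + C(4) + C(3) = 1 + 9 + 5 = 15
  C(6) = 1 + C(5) + C(4) = 1 + 15 + 9 = 25
  C(7) = 1 + C(6) + C(5) = 1 + 25 + 15 = 41
Total calls = C(7) = 41


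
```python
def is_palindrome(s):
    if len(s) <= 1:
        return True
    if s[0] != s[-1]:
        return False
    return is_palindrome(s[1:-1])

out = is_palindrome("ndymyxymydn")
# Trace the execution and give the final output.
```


is_palindrome("ndymyxymydn")
"ndymyxymydn": s[0]='n' == s[-1]='n' -> is_palindrome("dymyxymyd")
"dymyxymyd": s[0]='d' == s[-1]='d' -> is_palindrome("ymyxymy")
"ymyxymy": s[0]='y' == s[-1]='y' -> is_palindrome("myxym")
"myxym": s[0]='m' == s[-1]='m' -> is_palindrome("yxy")
"yxy": s[0]='y' == s[-1]='y' -> is_palindrome("x")
"x": len <= 1 -> True
= True


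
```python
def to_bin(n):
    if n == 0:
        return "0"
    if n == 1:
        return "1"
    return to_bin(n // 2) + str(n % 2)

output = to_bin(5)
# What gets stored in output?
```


to_bin(5)
= to_bin(2) + "1"
= to_bin(1) + "0" + "1"
= "1" + "0" + "1"
= "101"


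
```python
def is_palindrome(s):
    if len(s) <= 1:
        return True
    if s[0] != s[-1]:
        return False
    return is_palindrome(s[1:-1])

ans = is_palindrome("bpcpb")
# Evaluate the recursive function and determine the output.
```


is_palindrome("bpcpb")
"bpcpb": s[0]='b' == s[-1]='b' -> is_palindrome("pcp")
"pcp": s[0]='p' == s[-1]='p' -> is_palindrome("c")
"c": len <= 1 -> True
= True


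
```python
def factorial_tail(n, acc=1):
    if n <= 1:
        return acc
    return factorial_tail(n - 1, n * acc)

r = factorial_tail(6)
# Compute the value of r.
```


factorial_tail(6, 1)
= factorial_tail(5, 6 * 1) = factorial_tail(5, 6)
= factorial_tail(4, 5 * 6) = factorial_tail(4, 30)
= factorial_tail(3, 4 * 30) = factorial_tail(3, 120)
= factorial_tail(2, 3 * 120) = factorial_tail(2, 360)
= factorial_tail(1, 2 * 360) = factorial_tail(1, 720)
n <= 1, return acc = 720


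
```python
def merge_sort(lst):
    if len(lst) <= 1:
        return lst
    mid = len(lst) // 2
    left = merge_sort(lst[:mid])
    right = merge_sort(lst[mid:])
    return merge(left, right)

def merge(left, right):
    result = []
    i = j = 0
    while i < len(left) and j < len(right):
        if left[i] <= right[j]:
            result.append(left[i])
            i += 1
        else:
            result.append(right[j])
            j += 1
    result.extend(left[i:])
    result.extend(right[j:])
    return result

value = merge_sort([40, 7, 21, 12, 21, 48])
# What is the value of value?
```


merge_sort([40, 7, 21, 12, 21, 48])
Split into [40, 7, 21] and [12, 21, 48]
Left sorted: [7, 21, 40]
Right sorted: [12, 21, 48]
Merge [7, 21, 40] and [12, 21, 48]
= [7, 12, 21, 21, 40, 48]


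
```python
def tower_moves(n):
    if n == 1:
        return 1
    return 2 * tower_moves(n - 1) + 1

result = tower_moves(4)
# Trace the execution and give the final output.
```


tower_moves(4)
= 2 * tower_moves(3) + 1
= 2 * (2 * tower_moves(2) + 1) + 1
= 2 * (2 * (2 * tower_moves(1) + 1) + 1) + 1
Now compute bottom-up:
tower_moves(1) = 1
tower_moves(2) = 2 * 1 + 1 = 3
tower_moves(3) = 2 * 3 + 1 = 7
tower_moves(4) = 2 * 7 + 1 = 15
= 15


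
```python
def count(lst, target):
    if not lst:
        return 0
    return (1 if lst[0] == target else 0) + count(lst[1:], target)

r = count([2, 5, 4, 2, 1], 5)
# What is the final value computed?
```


count([2, 5, 4, 2, 1], 5)
lst[0]=2 != 5: 0 + count([5, 4, 2, 1], 5)
lst[0]=5 == 5: 1 + count([4, 2, 1], 5)
lst[0]=4 != 5: 0 + count([2, 1], 5)
lst[0]=2 != 5: 0 + count([1], 5)
lst[0]=1 != 5: 0 + count([], 5)
= 1


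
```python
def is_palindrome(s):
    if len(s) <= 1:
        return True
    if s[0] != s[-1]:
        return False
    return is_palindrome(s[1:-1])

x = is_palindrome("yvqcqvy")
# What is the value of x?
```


is_palindrome("yvqcqvy")
"yvqcqvy": s[0]='y' == s[-1]='y' -> is_palindrome("vqcqv")
"vqcqv": s[0]='v' == s[-1]='v' -> is_palindrome("qcq")
"qcq": s[0]='q' == s[-1]='q' -> is_palindrome("c")
"c": len <= 1 -> True
= True


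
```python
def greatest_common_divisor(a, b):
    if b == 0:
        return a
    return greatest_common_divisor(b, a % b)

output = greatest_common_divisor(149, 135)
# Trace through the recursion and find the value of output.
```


greatest_common_divisor(149, 135)
= greatest_common_divisor(135, 149 % 135) = greatest_common_divisor(135, 14)
= greatest_common_divisor(14, 135 % 14) = greatest_common_divisor(14, 9)
= greatest_common_divisor(9, 14 % 9) = greatest_common_divisor(9, 5)
= greatest_common_divisor(5, 9 % 5) = greatest_common_divisor(5, 4)
= greatest_common_divisor(4, 5 % 4) = greatest_common_divisor(4, 1)
= greatest_common_divisor(1, 4 % 1) = greatest_common_divisor(1, 0)
b == 0, return a = 1


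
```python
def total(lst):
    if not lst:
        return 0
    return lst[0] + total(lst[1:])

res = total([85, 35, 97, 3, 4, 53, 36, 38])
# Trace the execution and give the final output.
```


total([85, 35, 97, 3, 4, 53, 36, 38])
= 85 + total([35, 97, 3, 4, 53, 36, 38])
= 85 + 35 + total([97, 3, 4, 53, 36, 38])
= 85 + 35 + 97 + total([3, 4, 53, 36, 38])
= 85 + 35 + 97 + 3 + total([4, 53, 36, 38])
= 85 + 35 + 97 + 3 + 4 + total([53, 36, 38])
= 85 + 35 + 97 + 3 + 4 + 53 + total([36, 38])
= 85 + 35 + 97 + 3 + 4 + 53 + 36 + total([38])
= 85 + 35 + 97 + 3 + 4 + 53 + 36 + 38 + total([])
= 85 + 35 + 97 + 3 + 4 + 53 + 36 + 38 + 0
= 351


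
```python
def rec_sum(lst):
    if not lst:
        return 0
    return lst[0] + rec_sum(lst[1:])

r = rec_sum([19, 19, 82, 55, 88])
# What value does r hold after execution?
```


rec_sum([19, 19, 82, 55, 88])
= 19 + rec_sum([19, 82, 55, 88])
= 19 + 19 + rec_sum([82, 55, 88])
= 19 + 19 + 82 + rec_sum([55, 88])
= 19 + 19 + 82 + 55 + rec_sum([88])
= 19 + 19 + 82 + 55 + 88 + rec_sum([])
= 19 + 19 + 82 + 55 + 88 + 0
= 263


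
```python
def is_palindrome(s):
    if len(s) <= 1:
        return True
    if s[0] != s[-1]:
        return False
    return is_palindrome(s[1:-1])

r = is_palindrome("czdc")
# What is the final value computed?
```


is_palindrome("czdc")
"czdc": s[0]='c' == s[-1]='c' -> is_palindrome("zd")
"zd": s[0]='z' != s[-1]='d' -> False
= False


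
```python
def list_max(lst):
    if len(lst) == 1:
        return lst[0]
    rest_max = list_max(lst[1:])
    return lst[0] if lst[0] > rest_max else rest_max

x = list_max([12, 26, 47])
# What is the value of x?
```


list_max([12, 26, 47])
= compare 12 with list_max([26, 47])
= compare 26 with list_max([47])
Base: list_max([47]) = 47
compare 26 with 47: max = 47
compare 12 with 47: max = 47
= 47


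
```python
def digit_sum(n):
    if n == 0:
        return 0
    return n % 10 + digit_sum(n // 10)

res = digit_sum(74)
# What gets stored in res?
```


digit_sum(74)
= 4 + digit_sum(7)
= 4 + 7 + digit_sum(0)
= 4 + 7 + 0
= 11


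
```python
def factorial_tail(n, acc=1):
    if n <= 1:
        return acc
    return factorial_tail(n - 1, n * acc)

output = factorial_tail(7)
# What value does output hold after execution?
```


factorial_tail(7, 1)
= factorial_tail(6, 7 * 1) = factorial_tail(6, 7)
= factorial_tail(5, 6 * 7) = factorial_tail(5, 42)
= factorial_tail(4, 5 * 42) = factorial_tail(4, 210)
= factorial_tail(3, 4 * 210) = factorial_tail(3, 840)
= factorial_tail(2, 3 * 840) = factorial_tail(2, 2520)
= factorial_tail(1, 2 * 2520) = factorial_tail(1, 5040)
n <= 1, return acc = 5040


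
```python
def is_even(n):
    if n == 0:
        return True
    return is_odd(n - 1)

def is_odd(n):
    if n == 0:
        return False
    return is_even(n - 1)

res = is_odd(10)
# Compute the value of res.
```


is_odd(10)
= is_even(9)
= is_odd(8)
= is_even(7)
= is_odd(6)
= is_even(5)
= is_odd(4)
= is_even(3)
= is_odd(2)
= is_even(1)
= is_odd(0)
n == 0: return False
= False


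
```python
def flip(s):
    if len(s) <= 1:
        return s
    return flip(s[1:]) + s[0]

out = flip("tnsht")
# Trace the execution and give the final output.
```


flip("tnsht")
= flip("nsht") + "t"
= flip("sht") + "n" + "t"
= flip("ht") + "s" + "n" + "t"
= flip("t") + "h" + "s" + "n" + "t"
= "t" + "h" + "s" + "n" + "t"
= "thsnt"


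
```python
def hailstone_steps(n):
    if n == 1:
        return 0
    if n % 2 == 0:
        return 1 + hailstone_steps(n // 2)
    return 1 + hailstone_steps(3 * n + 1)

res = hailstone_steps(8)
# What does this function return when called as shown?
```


hailstone_steps(8)
8 is even -> hailstone_steps(4)
4 is even -> hailstone_steps(2)
2 is even -> hailstone_steps(1)
Reached 1 after 3 steps
= 3


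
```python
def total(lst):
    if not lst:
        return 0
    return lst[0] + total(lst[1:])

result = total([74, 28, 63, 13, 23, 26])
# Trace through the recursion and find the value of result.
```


total([74, 28, 63, 13, 23, 26])
= 74 + total([28, 63, 13, 23, 26])
= 74 + 28 + total([63, 13, 23, 26])
= 74 + 28 + 63 + total([13, 23, 26])
= 74 + 28 + 63 + 13 + total([23, 26])
= 74 + 28 + 63 + 13 + 23 + total([26])
= 74 + 28 + 63 + 13 + 23 + 26 + total([])
= 74 + 28 + 63 + 13 + 23 + 26 + 0
= 227


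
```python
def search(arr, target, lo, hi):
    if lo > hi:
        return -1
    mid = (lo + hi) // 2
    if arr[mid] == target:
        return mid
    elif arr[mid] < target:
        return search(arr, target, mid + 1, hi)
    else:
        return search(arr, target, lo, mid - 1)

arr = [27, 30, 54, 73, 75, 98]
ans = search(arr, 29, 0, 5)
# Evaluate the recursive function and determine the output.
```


search(arr, 29, 0, 5)
lo=0, hi=5, mid=2, arr[mid]=54
54 > 29, search left half
lo=0, hi=1, mid=0, arr[mid]=27
27 < 29, search right half
lo=1, hi=1, mid=1, arr[mid]=30
30 > 29, search left half
lo > hi, target not found, return -1
= -1


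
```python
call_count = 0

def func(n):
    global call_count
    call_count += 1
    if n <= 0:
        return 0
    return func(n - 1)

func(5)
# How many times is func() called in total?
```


func(5) calls func(4) calls ... calls func(0)
Total calls: 5 + 1 (for base case) = 6


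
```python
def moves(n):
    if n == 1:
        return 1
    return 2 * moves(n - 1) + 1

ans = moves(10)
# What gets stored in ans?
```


moves(10)
= 2 * moves(9) + 1
= 2 * (2 * moves(8) + 1) + 1
= 2 * (2 * (2 * moves(7) + 1) + 1) + 1
= 2 * (2 * (2 * (2 * moves(6) + 1) + 1) + 1) + 1
= 2 * (2 * (2 * (2 * (2 * moves(5) + 1) + 1) + 1) + 1) + 1
= 2 * (2 * (2 * (2 * (2 * (2 * moves(4) + 1) + 1) + 1) + 1) + 1) + 1
= 2 * (2 * (2 * (2 * (2 * (2 * (2 * moves(3) + 1) + 1) + 1) + 1) + 1) + 1) + 1
= 2 * (2 * (2 * (2 * (2 * (2 * (2 * (2 * moves(2) + 1) + 1) + 1) + 1) + 1) + 1) + 1) + 1
= 2 * (2 * (2 * (2 * (2 * (2 * (2 * (2 * (2 * moves(1) + 1) + 1) + 1) + 1) + 1) + 1) + 1) + 1) + 1
Now compute bottom-up:
moves(1) = 1
moves(2) = 2 * 1 + 1 = 3
moves(3) = 2 * 3 + 1 = 7
moves(4) = 2 * 7 + 1 = 15
moves(5) = 2 * 15 + 1 = 31
moves(6) = 2 * 31 + 1 = 63
moves(7) = 2 * 63 + 1 = 127
moves(8) = 2 * 127 + 1 = 255
moves(9) = 2 * 255 + 1 = 511
moves(10) = 2 * 511 + 1 = 1023
= 1023


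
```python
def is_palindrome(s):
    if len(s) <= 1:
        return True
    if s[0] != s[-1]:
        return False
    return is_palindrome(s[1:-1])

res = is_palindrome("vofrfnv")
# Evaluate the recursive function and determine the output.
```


is_palindrome("vofrfnv")
"vofrfnv": s[0]='v' == s[-1]='v' -> is_palindrome("ofrfn")
"ofrfn": s[0]='o' != s[-1]='n' -> False
= False


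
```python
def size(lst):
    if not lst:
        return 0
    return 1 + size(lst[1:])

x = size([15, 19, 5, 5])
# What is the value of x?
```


size([15, 19, 5, 5])
= 1 + size([19, 5, 5])
= 1 + 1 + size([5, 5])
= 1 + 1 + 1 + size([5])
= 1 + 1 + 1 + 1 + size([])
= 1 + 1 + 1 + 1 + 0
= 4


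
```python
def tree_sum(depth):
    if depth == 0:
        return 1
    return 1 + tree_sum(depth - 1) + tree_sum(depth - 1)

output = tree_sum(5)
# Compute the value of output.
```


tree_sum(5)
= 1 + tree_sum(4) + tree_sum(4)
= 1 + 2 * tree_sum(4)
tree_sum(k) = 2^(k+1) - 1
tree_sum(0) = 1
tree_sum(1) = 3
tree_sum(2) = 7
tree_sum(3) = 15
tree_sum(4) = 31
tree_sum(5) = 2^6 - 1 = 63


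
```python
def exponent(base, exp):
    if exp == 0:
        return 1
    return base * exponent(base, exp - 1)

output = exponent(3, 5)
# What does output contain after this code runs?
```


exponent(3, 5)
= 3 * exponent(3, 4)
= 3 * 3 * exponent(3, 3)
= 3 * 3 * 3 * exponent(3, 2)
= 3 * 3 * 3 * 3 * exponent(3, 1)
= 3 * 3 * 3 * 3 * 3 * exponent(3, 0)
= 3 * 3 * 3 * 3 * 3 * 1
= 243


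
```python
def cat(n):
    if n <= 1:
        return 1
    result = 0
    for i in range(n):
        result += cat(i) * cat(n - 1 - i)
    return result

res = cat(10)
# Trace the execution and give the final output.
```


cat(10)
= sum of cat(i) * cat(10-1-i) for i in 0..9
First compute sub-values bottom-up:
  cat(0) = 1, cat(1) = 1
  cat(2) = 1*1 + 1*1 = 2
  cat(3) = 1*2 + 1*1 + 2*1 = 5
  cat(4) = 1*5 + 1*2 + 2*1 + 5*1 = 14
  cat(5) = 1*14 + 1*5 + 2*2 + 5*1 + 14*1 = 42
  cat(6) = 1*42 + 1*14 + 2*5 + 5*2 + 14*1 + 42*1 = 132
  cat(7) = 1*132 + 1*42 + 2*14 + 5*5 + 14*2 + 42*1 + 132*1 = 429
  cat(8) = 1*429 + 1*132 + 2*42 + 5*14 + 14*5 + 42*2 + 132*1 + 429*1 = 1430
  cat(9) = 1*1430 + 1*429 + 2*132 + 5*42 + 14*14 + 42*5 + 132*2 + 429*1 + 1430*1 = 4862
Now cat(10):
  cat(0)*cat(9) = 1*4862 = 4862
  cat(1)*cat(8) = 1*1430 = 1430
  cat(2)*cat(7) = 2*429 = 858
  cat(3)*cat(6) = 5*132 = 660
  cat(4)*cat(5) = 14*42 = 588
  cat(5)*cat(4) = 42*14 = 588
  cat(6)*cat(3) = 132*5 = 660
  cat(7)*cat(2) = 429*2 = 858
  cat(8)*cat(1) = 1430*1 = 1430
  cat(9)*cat(0) = 4862*1 = 4862
= 4862 + 1430 + 858 + 660 + 588 + 588 + 660 + 858 + 1430 + 4862
= 16796


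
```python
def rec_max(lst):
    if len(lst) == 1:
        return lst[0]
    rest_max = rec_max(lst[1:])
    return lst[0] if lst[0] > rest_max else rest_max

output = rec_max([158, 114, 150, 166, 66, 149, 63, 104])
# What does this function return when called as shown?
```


rec_max([158, 114, 150, 166, 66, 149, 63, 104])
= compare 158 with rec_max([114, 150, 166, 66, 149, 63, 104])
= compare 114 with rec_max([150, 166, 66, 149, 63, 104])
= compare 150 with rec_max([166, 66, 149, 63, 104])
= compare 166 with rec_max([66, 149, 63, 104])
= compare 66 with rec_max([149, 63, 104])
= compare 149 with rec_max([63, 104])
= compare 63 with rec_max([104])
Base: rec_max([104]) = 104
compare 63 with 104: max = 104
compare 149 with 104: max = 149
compare 66 with 149: max = 149
compare 166 with 149: max = 166
compare 150 with 166: max = 166
compare 114 with 166: max = 166
compare 158 with 166: max = 166
= 166


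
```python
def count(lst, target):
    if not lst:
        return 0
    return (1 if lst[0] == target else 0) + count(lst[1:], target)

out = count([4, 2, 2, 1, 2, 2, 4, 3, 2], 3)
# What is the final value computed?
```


count([4, 2, 2, 1, 2, 2, 4, 3, 2], 3)
lst[0]=4 != 3: 0 + count([2, 2, 1, 2, 2, 4, 3, 2], 3)
lst[0]=2 != 3: 0 + count([2, 1, 2, 2, 4, 3, 2], 3)
lst[0]=2 != 3: 0 + count([1, 2, 2, 4, 3, 2], 3)
lst[0]=1 != 3: 0 + count([2, 2, 4, 3, 2], 3)
lst[0]=2 != 3: 0 + count([2, 4, 3, 2], 3)
lst[0]=2 != 3: 0 + count([4, 3, 2], 3)
lst[0]=4 != 3: 0 + count([3, 2], 3)
lst[0]=3 == 3: 1 + count([2], 3)
lst[0]=2 != 3: 0 + count([], 3)
= 1


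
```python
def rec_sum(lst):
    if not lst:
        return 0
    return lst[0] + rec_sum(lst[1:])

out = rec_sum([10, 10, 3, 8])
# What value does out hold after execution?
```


rec_sum([10, 10, 3, 8])
= 10 + rec_sum([10, 3, 8])
= 10 + 10 + rec_sum([3, 8])
= 10 + 10 + 3 + rec_sum([8])
= 10 + 10 + 3 + 8 + rec_sum([])
= 10 + 10 + 3 + 8 + 0
= 31


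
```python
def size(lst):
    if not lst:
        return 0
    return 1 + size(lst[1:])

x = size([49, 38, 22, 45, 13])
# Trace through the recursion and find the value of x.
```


size([49, 38, 22, 45, 13])
= 1 + size([38, 22, 45, 13])
= 1 + 1 + size([22, 45, 13])
= 1 + 1 + 1 + size([45, 13])
= 1 + 1 + 1 + 1 + size([13])
= 1 + 1 + 1 + 1 + 1 + size([])
= 1 + 1 + 1 + 1 + 1 + 0
= 5


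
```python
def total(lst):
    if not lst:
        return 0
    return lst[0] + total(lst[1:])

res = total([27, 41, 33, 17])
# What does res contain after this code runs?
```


total([27, 41, 33, 17])
= 27 + total([41, 33, 17])
= 27 + 41 + total([33, 17])
= 27 + 41 + 33 + total([17])
= 27 + 41 + 33 + 17 + total([])
= 27 + 41 + 33 + 17 + 0
= 118


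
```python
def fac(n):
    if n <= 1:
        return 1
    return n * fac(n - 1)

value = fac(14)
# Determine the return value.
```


fac(14)
= 14 * fac(13)
= 14 * 13 * fac(12)
= 14 * 13 * 12 * fac(11)
= 14 * 13 * 12 * 11 * fac(10)
= 14 * 13 * 12 * 11 * 10 * fac(9)
= 14 * 13 * 12 * 11 * 10 * 9 * fac(8)
= 14 * 13 * 12 * 11 * 10 * 9 * 8 * fac(7)
= 14 * 13 * 12 * 11 * 10 * 9 * 8 * 7 * fac(6)
= 14 * 13 * 12 * 11 * 10 * 9 * 8 * 7 * 6 * fac(5)
= 14 * 13 * 12 * 11 * 10 * 9 * 8 * 7 * 6 * 5 * fac(4)
= 14 * 13 * 12 * 11 * 10 * 9 * 8 * 7 * 6 * 5 * 4 * fac(3)
= 14 * 13 * 12 * 11 * 10 * 9 * 8 * 7 * 6 * 5 * 4 * 3 * fac(2)
= 14 * 13 * 12 * 11 * 10 * 9 * 8 * 7 * 6 * 5 * 4 * 3 * 2 * fac(1)
= 14 * 13 * 12 * 11 * 10 * 9 * 8 * 7 * 6 * 5 * 4 * 3 * 2 * 1
= 87178291200


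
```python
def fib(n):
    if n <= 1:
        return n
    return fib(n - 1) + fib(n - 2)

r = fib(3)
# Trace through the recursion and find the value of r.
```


fib(3)
= fib(2) + fib(1)
Computing bottom-up: fib(0)=0, fib(1)=1, fib(2)=1, fib(3)=2
= 2


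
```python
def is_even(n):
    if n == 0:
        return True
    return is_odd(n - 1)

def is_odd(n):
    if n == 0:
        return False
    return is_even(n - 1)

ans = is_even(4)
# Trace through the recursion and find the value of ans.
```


is_even(4)
= is_odd(3)
= is_even(2)
= is_odd(1)
= is_even(0)
n == 0: return True
= True


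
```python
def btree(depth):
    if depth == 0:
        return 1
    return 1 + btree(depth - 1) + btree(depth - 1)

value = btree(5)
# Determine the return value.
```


btree(5)
= 1 + btree(4) + btree(4)
= 1 + 2 * btree(4)
btree(k) = 2^(k+1) - 1
btree(0) = 1
btree(1) = 3
btree(2) = 7
btree(3) = 15
btree(4) = 31
btree(5) = 2^6 - 1 = 63


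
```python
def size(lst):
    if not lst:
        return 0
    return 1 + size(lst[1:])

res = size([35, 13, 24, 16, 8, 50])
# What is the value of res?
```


size([35, 13, 24, 16, 8, 50])
= 1 + size([13, 24, 16, 8, 50])
= 1 + 1 + size([24, 16, 8, 50])
= 1 + 1 + 1 + size([16, 8, 50])
= 1 + 1 + 1 + 1 + size([8, 50])
= 1 + 1 + 1 + 1 + 1 + size([50])
= 1 + 1 + 1 + 1 + 1 + 1 + size([])
= 1 + 1 + 1 + 1 + 1 + 1 + 0
= 6


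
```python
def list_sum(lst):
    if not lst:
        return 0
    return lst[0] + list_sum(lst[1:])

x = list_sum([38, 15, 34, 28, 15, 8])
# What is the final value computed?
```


list_sum([38, 15, 34, 28, 15, 8])
= 38 + list_sum([15, 34, 28, 15, 8])
= 38 + 15 + list_sum([34, 28, 15, 8])
= 38 + 15 + 34 + list_sum([28, 15, 8])
= 38 + 15 + 34 + 28 + list_sum([15, 8])
= 38 + 15 + 34 + 28 + 15 + list_sum([8])
= 38 + 15 + 34 + 28 + 15 + 8 + list_sum([])
= 38 + 15 + 34 + 28 + 15 + 8 + 0
= 138


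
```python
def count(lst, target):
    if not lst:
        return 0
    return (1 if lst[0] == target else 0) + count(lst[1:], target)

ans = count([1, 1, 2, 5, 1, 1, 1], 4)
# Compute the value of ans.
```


count([1, 1, 2, 5, 1, 1, 1], 4)
lst[0]=1 != 4: 0 + count([1, 2, 5, 1, 1, 1], 4)
lst[0]=1 != 4: 0 + count([2, 5, 1, 1, 1], 4)
lst[0]=2 != 4: 0 + count([5, 1, 1, 1], 4)
lst[0]=5 != 4: 0 + count([1, 1, 1], 4)
lst[0]=1 != 4: 0 + count([1, 1], 4)
lst[0]=1 != 4: 0 + count([1], 4)
lst[0]=1 != 4: 0 + count([], 4)
= 0


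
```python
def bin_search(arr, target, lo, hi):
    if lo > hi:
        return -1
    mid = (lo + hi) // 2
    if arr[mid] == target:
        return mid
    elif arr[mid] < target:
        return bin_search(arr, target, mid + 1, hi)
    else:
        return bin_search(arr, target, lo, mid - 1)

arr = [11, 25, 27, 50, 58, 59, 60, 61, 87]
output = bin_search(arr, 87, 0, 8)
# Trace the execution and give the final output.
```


bin_search(arr, 87, 0, 8)
lo=0, hi=8, mid=4, arr[mid]=58
58 < 87, search right half
lo=5, hi=8, mid=6, arr[mid]=60
60 < 87, search right half
lo=7, hi=8, mid=7, arr[mid]=61
61 < 87, search right half
lo=8, hi=8, mid=8, arr[mid]=87
arr[8] == 87, found at index 8
= 8


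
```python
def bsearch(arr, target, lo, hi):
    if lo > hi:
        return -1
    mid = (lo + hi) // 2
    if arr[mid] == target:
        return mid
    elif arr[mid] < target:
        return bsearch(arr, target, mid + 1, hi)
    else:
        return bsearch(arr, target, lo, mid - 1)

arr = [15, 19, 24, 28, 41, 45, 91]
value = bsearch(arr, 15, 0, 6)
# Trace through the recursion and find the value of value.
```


bsearch(arr, 15, 0, 6)
lo=0, hi=6, mid=3, arr[mid]=28
28 > 15, search left half
lo=0, hi=2, mid=1, arr[mid]=19
19 > 15, search left half
lo=0, hi=0, mid=0, arr[mid]=15
arr[0] == 15, found at index 0
= 0


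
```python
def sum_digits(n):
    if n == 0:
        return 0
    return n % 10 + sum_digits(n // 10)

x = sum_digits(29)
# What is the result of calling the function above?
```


sum_digits(29)
= 9 + sum_digits(2)
= 9 + 2 + sum_digits(0)
= 9 + 2 + 0
= 11


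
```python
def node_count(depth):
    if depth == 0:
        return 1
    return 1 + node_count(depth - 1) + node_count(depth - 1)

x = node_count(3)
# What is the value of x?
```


node_count(3)
= 1 + node_count(2) + node_count(2)
= 1 + 2 * node_count(2)
node_count(k) = 2^(k+1) - 1
node_count(0) = 1
node_count(1) = 3
node_count(2) = 7
node_count(3) = 15
node_count(3) = 2^4 - 1 = 15


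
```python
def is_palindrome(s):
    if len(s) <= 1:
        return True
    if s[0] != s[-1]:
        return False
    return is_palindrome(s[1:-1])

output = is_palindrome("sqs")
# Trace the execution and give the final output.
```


is_palindrome("sqs")
"sqs": s[0]='s' == s[-1]='s' -> is_palindrome("q")
"q": len <= 1 -> True
= True


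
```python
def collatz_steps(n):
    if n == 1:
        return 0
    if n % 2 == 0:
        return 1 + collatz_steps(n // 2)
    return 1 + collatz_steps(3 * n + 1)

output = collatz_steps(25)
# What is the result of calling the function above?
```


collatz_steps(25)
25 is odd -> 3*25+1 = 76 -> collatz_steps(76)
76 is even -> collatz_steps(38)
38 is even -> collatz_steps(19)
19 is odd -> 3*19+1 = 58 -> collatz_steps(58)
58 is even -> collatz_steps(29)
29 is odd -> 3*29+1 = 88 -> collatz_steps(88)
88 is even -> collatz_steps(44)
44 is even -> collatz_steps(22)
22 is even -> collatz_steps(11)
11 is odd -> 3*11+1 = 34 -> collatz_steps(34)
34 is even -> collatz_steps(17)
17 is odd -> 3*17+1 = 52 -> collatz_steps(52)
52 is even -> collatz_steps(26)
26 is even -> collatz_steps(13)
13 is odd -> 3*13+1 = 40 -> collatz_steps(40)
40 is even -> collatz_steps(20)
20 is even -> collatz_steps(10)
10 is even -> collatz_steps(5)
5 is odd -> 3*5+1 = 16 -> collatz_steps(16)
16 is even -> collatz_steps(8)
8 is even -> collatz_steps(4)
4 is even -> collatz_steps(2)
2 is even -> collatz_steps(1)
Reached 1 after 23 steps
= 23


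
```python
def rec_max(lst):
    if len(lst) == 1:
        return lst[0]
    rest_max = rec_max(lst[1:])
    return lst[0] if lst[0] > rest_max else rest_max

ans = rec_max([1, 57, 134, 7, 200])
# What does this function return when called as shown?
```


rec_max([1, 57, 134, 7, 200])
= compare 1 with rec_max([57, 134, 7, 200])
= compare 57 with rec_max([134, 7, 200])
= compare 134 with rec_max([7, 200])
= compare 7 with rec_max([200])
Base: rec_max([200]) = 200
compare 7 with 200: max = 200
compare 134 with 200: max = 200
compare 57 with 200: max = 200
compare 1 with 200: max = 200
= 200


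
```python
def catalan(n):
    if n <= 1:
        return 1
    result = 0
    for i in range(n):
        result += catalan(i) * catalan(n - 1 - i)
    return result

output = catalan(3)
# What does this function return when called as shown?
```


catalan(3)
= sum of catalan(i) * catalan(3-1-i) for i in 0..2
First compute sub-values bottom-up:
  catalan(0) = 1, catalan(1) = 1
  catalan(2) = 1*1 + 1*1 = 2
Now catalan(3):
  catalan(0)*catalan(2) = 1*2 = 2
  catalan(1)*catalan(1) = 1*1 = 1
  catalan(2)*catalan(0) = 2*1 = 2
= 2 + 1 + 2
= 5


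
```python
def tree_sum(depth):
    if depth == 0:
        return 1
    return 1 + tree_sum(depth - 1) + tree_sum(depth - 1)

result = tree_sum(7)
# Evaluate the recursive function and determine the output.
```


tree_sum(7)
= 1 + tree_sum(6) + tree_sum(6)
= 1 + 2 * tree_sum(6)
tree_sum(k) = 2^(k+1) - 1
tree_sum(0) = 1
tree_sum(1) = 3
tree_sum(2) = 7
tree_sum(3) = 15
tree_sum(4) = 31
tree_sum(7) = 2^8 - 1 = 255


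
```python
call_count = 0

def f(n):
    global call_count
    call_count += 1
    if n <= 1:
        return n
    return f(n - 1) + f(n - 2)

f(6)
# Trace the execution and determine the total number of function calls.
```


f(6) calls f(5) and f(4); each non-base call branches into two more.
Let C(k) = total number of calls made by f(k), including the call to f(k) itself.
Base cases: C(0) = 1, C(1) = 1
Recurrence: C(k) = 1 + C(k-1) + C(k-2)
  C(2) = 1 + C(1) + C(0) = 1 + 1 + 1 = 3
  C(3) = 1 + C(2) + C(1) = 1 + 3 + 1 = 5
  C(4) = 1 + C(3) + C(2) = 1 + 5 + 3 = 9
  C(5) = 1 + C(4) + C(3) = 1 + 9 + 5 = 15
  C(6) = 1 + C(5) + C(4) = 1 + 15 + 9 = 25
Total calls = C(6) = 25


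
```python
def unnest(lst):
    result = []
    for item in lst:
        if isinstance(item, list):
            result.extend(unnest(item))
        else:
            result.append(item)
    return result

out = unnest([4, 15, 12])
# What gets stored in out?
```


unnest([4, 15, 12])
Processing each element:
  4 is not a list -> append 4
  15 is not a list -> append 15
  12 is not a list -> append 12
= [4, 15, 12]


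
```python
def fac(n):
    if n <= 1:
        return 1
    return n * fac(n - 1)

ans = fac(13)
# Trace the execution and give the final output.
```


fac(13)
= 13 * fac(12)
= 13 * 12 * fac(11)
= 13 * 12 * 11 * fac(10)
= 13 * 12 * 11 * 10 * fac(9)
= 13 * 12 * 11 * 10 * 9 * fac(8)
= 13 * 12 * 11 * 10 * 9 * 8 * fac(7)
= 13 * 12 * 11 * 10 * 9 * 8 * 7 * fac(6)
= 13 * 12 * 11 * 10 * 9 * 8 * 7 * 6 * fac(5)
= 13 * 12 * 11 * 10 * 9 * 8 * 7 * 6 * 5 * fac(4)
= 13 * 12 * 11 * 10 * 9 * 8 * 7 * 6 * 5 * 4 * fac(3)
= 13 * 12 * 11 * 10 * 9 * 8 * 7 * 6 * 5 * 4 * 3 * fac(2)
= 13 * 12 * 11 * 10 * 9 * 8 * 7 * 6 * 5 * 4 * 3 * 2 * fac(1)
= 13 * 12 * 11 * 10 * 9 * 8 * 7 * 6 * 5 * 4 * 3 * 2 * 1
= 6227020800


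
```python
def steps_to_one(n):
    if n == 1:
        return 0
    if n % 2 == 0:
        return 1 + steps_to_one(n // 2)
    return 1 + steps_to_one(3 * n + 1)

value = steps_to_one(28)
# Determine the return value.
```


steps_to_one(28)
28 is even -> steps_to_one(14)
14 is even -> steps_to_one(7)
7 is odd -> 3*7+1 = 22 -> steps_to_one(22)
22 is even -> steps_to_one(11)
11 is odd -> 3*11+1 = 34 -> steps_to_one(34)
34 is even -> steps_to_one(17)
17 is odd -> 3*17+1 = 52 -> steps_to_one(52)
52 is even -> steps_to_one(26)
26 is even -> steps_to_one(13)
13 is odd -> 3*13+1 = 40 -> steps_to_one(40)
40 is even -> steps_to_one(20)
20 is even -> steps_to_one(10)
10 is even -> steps_to_one(5)
5 is odd -> 3*5+1 = 16 -> steps_to_one(16)
16 is even -> steps_to_one(8)
8 is even -> steps_to_one(4)
4 is even -> steps_to_one(2)
2 is even -> steps_to_one(1)
Reached 1 after 18 steps
= 18


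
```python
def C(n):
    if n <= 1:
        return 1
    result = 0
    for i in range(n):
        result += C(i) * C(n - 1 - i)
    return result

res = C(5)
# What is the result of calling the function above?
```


C(5)
= sum of C(i) * C(5-1-i) for i in 0..4
First compute sub-values bottom-up:
  C(0) = 1, C(1) = 1
  C(2) = 1*1 + 1*1 = 2
  C(3) = 1*2 + 1*1 + 2*1 = 5
  C(4) = 1*5 + 1*2 + 2*1 + 5*1 = 14
Now C(5):
  C(0)*C(4) = 1*14 = 14
  C(1)*C(3) = 1*5 = 5
  C(2)*C(2) = 2*2 = 4
  C(3)*C(1) = 5*1 = 5
  C(4)*C(0) = 14*1 = 14
= 14 + 5 + 4 + 5 + 14
= 42


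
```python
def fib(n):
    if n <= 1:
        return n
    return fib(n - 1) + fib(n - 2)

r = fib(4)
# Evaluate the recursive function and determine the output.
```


fib(4)
= fib(3) + fib(2)
= (fib(2) + fib(1)) + fib(2)
Computing bottom-up: fib(0)=0, fib(1)=1, fib(2)=1, fib(3)=2, fib(4)=3
= 3


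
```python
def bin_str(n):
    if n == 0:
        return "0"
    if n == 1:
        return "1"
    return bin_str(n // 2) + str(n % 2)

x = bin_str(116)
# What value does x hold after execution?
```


bin_str(116)
= bin_str(58) + "0"
= bin_str(29) + "0" + "0"
= bin_str(14) + "1" + "0" + "0"
= bin_str(7) + "0" + "1" + "0" + "0"
= bin_str(3) + "1" + "0" + "1" + "0" + "0"
= bin_str(1) + "1" + "1" + "0" + "1" + "0" + "0"
= "1" + "1" + "1" + "0" + "1" + "0" + "0"
= "1110100"


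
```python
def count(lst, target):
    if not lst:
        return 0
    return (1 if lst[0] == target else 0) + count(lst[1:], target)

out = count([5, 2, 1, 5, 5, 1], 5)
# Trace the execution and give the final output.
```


count([5, 2, 1, 5, 5, 1], 5)
lst[0]=5 == 5: 1 + count([2, 1, 5, 5, 1], 5)
lst[0]=2 != 5: 0 + count([1, 5, 5, 1], 5)
lst[0]=1 != 5: 0 + count([5, 5, 1], 5)
lst[0]=5 == 5: 1 + count([5, 1], 5)
lst[0]=5 == 5: 1 + count([1], 5)
lst[0]=1 != 5: 0 + count([], 5)
= 3


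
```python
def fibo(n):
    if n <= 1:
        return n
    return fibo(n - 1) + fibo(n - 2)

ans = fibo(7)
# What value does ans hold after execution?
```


fibo(7)
= fibo(6) + fibo(5)
= (fibo(5) + fibo(4)) + fibo(5)
Computing bottom-up: fibo(0)=0, fibo(1)=1, fibo(2)=1, fibo(3)=2, fibo(4)=3, fibo(5)=5, fibo(6)=8, fibo(7)=13
= 13


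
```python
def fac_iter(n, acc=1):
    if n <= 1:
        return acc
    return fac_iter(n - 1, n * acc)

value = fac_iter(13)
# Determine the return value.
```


fac_iter(13, 1)
= fac_iter(12, 13 * 1) = fac_iter(12, 13)
= fac_iter(11, 12 * 13) = fac_iter(11, 156)
= fac_iter(10, 11 * 156) = fac_iter(10, 1716)
= fac_iter(9, 10 * 1716) = fac_iter(9, 17160)
= fac_iter(8, 9 * 17160) = fac_iter(8, 154440)
= fac_iter(7, 8 * 154440) = fac_iter(7, 1235520)
= fac_iter(6, 7 * 1235520) = fac_iter(6, 8648640)
= fac_iter(5, 6 * 8648640) = fac_iter(5, 51891840)
= fac_iter(4, 5 * 51891840) = fac_iter(4, 259459200)
= fac_iter(3, 4 * 259459200) = fac_iter(3, 1037836800)
= fac_iter(2, 3 * 1037836800) = fac_iter(2, 3113510400)
= fac_iter(1, 2 * 3113510400) = fac_iter(1, 6227020800)
n <= 1, return acc = 6227020800


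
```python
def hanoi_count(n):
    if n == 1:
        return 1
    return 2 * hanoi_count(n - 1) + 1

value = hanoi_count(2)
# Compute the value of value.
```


hanoi_count(2)
= 2 * hanoi_count(1) + 1
Now compute bottom-up:
hanoi_count(1) = 1
hanoi_count(2) = 2 * 1 + 1 = 3
= 3


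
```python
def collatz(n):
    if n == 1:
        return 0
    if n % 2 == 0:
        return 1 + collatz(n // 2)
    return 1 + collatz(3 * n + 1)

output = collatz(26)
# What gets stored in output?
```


collatz(26)
26 is even -> collatz(13)
13 is odd -> 3*13+1 = 40 -> collatz(40)
40 is even -> collatz(20)
20 is even -> collatz(10)
10 is even -> collatz(5)
5 is odd -> 3*5+1 = 16 -> collatz(16)
16 is even -> collatz(8)
8 is even -> collatz(4)
4 is even -> collatz(2)
2 is even -> collatz(1)
Reached 1 after 10 steps
= 10


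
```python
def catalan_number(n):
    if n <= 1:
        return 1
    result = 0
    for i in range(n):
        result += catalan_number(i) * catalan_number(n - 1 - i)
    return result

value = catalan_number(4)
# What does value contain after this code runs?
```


catalan_number(4)
= sum of catalan_number(i) * catalan_number(4-1-i) for i in 0..3
First compute sub-values bottom-up:
  catalan_number(0) = 1, catalan_number(1) = 1
  catalan_number(2) = 1*1 + 1*1 = 2
  catalan_number(3) = 1*2 + 1*1 + 2*1 = 5
Now catalan_number(4):
  catalan_number(0)*catalan_number(3) = 1*5 = 5
  catalan_number(1)*catalan_number(2) = 1*2 = 2
  catalan_number(2)*catalan_number(1) = 2*1 = 2
  catalan_number(3)*catalan_number(0) = 5*1 = 5
= 5 + 2 + 2 + 5
= 14
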